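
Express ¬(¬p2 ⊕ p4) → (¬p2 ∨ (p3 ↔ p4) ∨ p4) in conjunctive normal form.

¬(¬p2 ⊕ p4) → (¬p2 ∨ (p3 ↔ p4) ∨ p4)
≡ ¬¬(¬p2 ⊕ p4) ∨ ¬p2 ∨ (p3 ↔ p4) ∨ p4   [eliminate →]
≡ ¬¬((¬p2 ∨ p4) ∧ ¬(¬p2 ∧ p4)) ∨ ¬p2 ∨ (p3 ↔ p4) ∨ p4   [expand ⊕]
≡ ¬¬((¬p2 ∨ p4) ∧ ¬(¬p2 ∧ p4)) ∨ ¬p2 ∨ ((p3 → p4) ∧ (p4 → p3)) ∨ p4   [eliminate ↔]
≡ ¬¬((¬p2 ∨ p4) ∧ ¬(¬p2 ∧ p4)) ∨ ¬p2 ∨ ((¬p3 ∨ p4) ∧ (p4 → p3)) ∨ p4   [eliminate →]
≡ ¬¬((¬p2 ∨ p4) ∧ ¬(¬p2 ∧ p4)) ∨ ¬p2 ∨ ((¬p3 ∨ p4) ∧ (¬p4 ∨ p3)) ∨ p4   [eliminate →]
≡ ((¬p2 ∨ p4) ∧ ¬(¬p2 ∧ p4)) ∨ ¬p2 ∨ ((¬p3 ∨ p4) ∧ (¬p4 ∨ p3)) ∨ p4   [double negation]
≡ ((¬p2 ∨ p4) ∧ (¬¬p2 ∨ ¬p4)) ∨ ¬p2 ∨ ((¬p3 ∨ p4) ∧ (¬p4 ∨ p3)) ∨ p4   [De Morgan]
≡ ((¬p2 ∨ p4) ∧ (p2 ∨ ¬p4)) ∨ ¬p2 ∨ ((¬p3 ∨ p4) ∧ (¬p4 ∨ p3)) ∨ p4   [double negation]
≡ (¬p2 ∨ p4 ∨ ¬p2 ∨ ¬p3 ∨ p4 ∨ p4) ∧ (¬p2 ∨ p4 ∨ ¬p2 ∨ ¬p4 ∨ p3 ∨ p4) ∧ (p2 ∨ ¬p4 ∨ ¬p2 ∨ ¬p3 ∨ p4 ∨ p4) ∧ (p2 ∨ ¬p4 ∨ ¬p2 ∨ ¬p4 ∨ p3 ∨ p4)   [distribute ∨ over ∧]
≡ ¬p2 ∨ p4 ∨ ¬p3   [simplify]

¬p2 ∨ p4 ∨ ¬p3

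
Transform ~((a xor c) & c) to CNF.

~c | a

~((a xor c) & c)
= ~((a | c) & ~(a & c) & c)   [expand xor]
= ~(a | c) | ~~(a & c) | ~c   [De Morgan]
= (~a & ~c) | ~~(a & c) | ~c   [De Morgan]
= (~a & ~c) | (a & c) | ~c   [double negation]
= (~a | a | ~c) & (~a | c | ~c) & (~c | a | ~c) & (~c | c | ~c)   [distribute | over &]
= ~c | a   [simplify]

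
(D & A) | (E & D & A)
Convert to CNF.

D & A

(D & A) | (E & D & A)
= (D | E) & (D | D) & (D | A) & (A | E) & (A | D) & (A | A)   [distribute | over &]
= D & A   [simplify]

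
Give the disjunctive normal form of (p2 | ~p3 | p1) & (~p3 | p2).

p2 | ~p3

(p2 | ~p3 | p1) & (~p3 | p2)
≡ (p2 & ~p3) | (p2 & p2) | (~p3 & ~p3) | (~p3 & p2) | (p1 & ~p3) | (p1 & p2)   [distribute & over |]
≡ p2 | ~p3   [simplify]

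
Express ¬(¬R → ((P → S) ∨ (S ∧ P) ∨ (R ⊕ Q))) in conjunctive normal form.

¬(¬R → ((P → S) ∨ (S ∧ P) ∨ (R ⊕ Q)))
= ¬(¬¬R ∨ (P → S) ∨ (S ∧ P) ∨ (R ⊕ Q))   (eliminate →)
= ¬(¬¬R ∨ ¬P ∨ S ∨ (S ∧ P) ∨ (R ⊕ Q))   (eliminate →)
= ¬(¬¬R ∨ ¬P ∨ S ∨ (S ∧ P) ∨ ((R ∨ Q) ∧ ¬(R ∧ Q)))   (expand ⊕)
= ¬¬¬R ∧ ¬¬P ∧ ¬S ∧ ¬(S ∧ P) ∧ ¬((R ∨ Q) ∧ ¬(R ∧ Q))   (De Morgan)
= ¬R ∧ ¬¬P ∧ ¬S ∧ ¬(S ∧ P) ∧ ¬((R ∨ Q) ∧ ¬(R ∧ Q))   (double negation)
= ¬R ∧ P ∧ ¬S ∧ ¬(S ∧ P) ∧ ¬((R ∨ Q) ∧ ¬(R ∧ Q))   (double negation)
= ¬R ∧ P ∧ ¬S ∧ (¬S ∨ ¬P) ∧ ¬((R ∨ Q) ∧ ¬(R ∧ Q))   (De Morgan)
= ¬R ∧ P ∧ ¬S ∧ (¬S ∨ ¬P) ∧ (¬(R ∨ Q) ∨ ¬¬(R ∧ Q))   (De Morgan)
= ¬R ∧ P ∧ ¬S ∧ (¬S ∨ ¬P) ∧ ((¬R ∧ ¬Q) ∨ ¬¬(R ∧ Q))   (De Morgan)
= ¬R ∧ P ∧ ¬S ∧ (¬S ∨ ¬P) ∧ ((¬R ∧ ¬Q) ∨ (R ∧ Q))   (double negation)
= ¬R ∧ P ∧ ¬S ∧ (¬S ∨ ¬P) ∧ (¬R ∨ R) ∧ (¬R ∨ Q) ∧ (¬Q ∨ R) ∧ (¬Q ∨ Q)   (distribute ∨ over ∧)
= ¬R ∧ P ∧ ¬S ∧ (¬Q ∨ R)   (simplify)

¬R ∧ P ∧ ¬S ∧ (¬Q ∨ R)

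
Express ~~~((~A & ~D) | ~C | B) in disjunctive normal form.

(A & C & ~B) | (D & C & ~B)

~~~((~A & ~D) | ~C | B)
≡ ~((~A & ~D) | ~C | B)
≡ ~(~A & ~D) & ~~C & ~B
≡ (~~A | ~~D) & ~~C & ~B
≡ (A | ~~D) & ~~C & ~B
≡ (A | D) & ~~C & ~B
≡ (A | D) & C & ~B
≡ (A & C & ~B) | (D & C & ~B)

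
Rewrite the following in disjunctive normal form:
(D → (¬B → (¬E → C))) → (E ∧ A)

(D ∧ ¬B ∧ ¬E ∧ ¬C) ∨ (E ∧ A)

(D → (¬B → (¬E → C))) → (E ∧ A)
≡ ¬(D → (¬B → (¬E → C))) ∨ (E ∧ A)   [eliminate →]
≡ ¬(¬D ∨ (¬B → (¬E → C))) ∨ (E ∧ A)   [eliminate →]
≡ ¬(¬D ∨ ¬¬B ∨ (¬E → C)) ∨ (E ∧ A)   [eliminate →]
≡ ¬(¬D ∨ ¬¬B ∨ ¬¬E ∨ C) ∨ (E ∧ A)   [eliminate →]
≡ (¬¬D ∧ ¬¬¬B ∧ ¬¬¬E ∧ ¬C) ∨ (E ∧ A)   [De Morgan]
≡ (D ∧ ¬¬¬B ∧ ¬¬¬E ∧ ¬C) ∨ (E ∧ A)   [double negation]
≡ (D ∧ ¬B ∧ ¬¬¬E ∧ ¬C) ∨ (E ∧ A)   [double negation]
≡ (D ∧ ¬B ∧ ¬E ∧ ¬C) ∨ (E ∧ A)   [double negation]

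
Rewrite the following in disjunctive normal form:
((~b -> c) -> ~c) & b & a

((~b -> c) -> ~c) & b & a
= (~(~b -> c) | ~c) & b & a   [eliminate ->]
= (~(~~b | c) | ~c) & b & a   [eliminate ->]
= ((~~~b & ~c) | ~c) & b & a   [De Morgan]
= ((~b & ~c) | ~c) & b & a   [double negation]
= (~b & ~c & b & a) | (~c & b & a)   [distribute & over |]
= ~c & b & a   [simplify]

~c & b & a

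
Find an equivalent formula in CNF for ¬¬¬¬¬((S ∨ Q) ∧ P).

¬¬¬¬¬((S ∨ Q) ∧ P)
= ¬¬¬((S ∨ Q) ∧ P)
= ¬((S ∨ Q) ∧ P)
= ¬(S ∨ Q) ∨ ¬P
= (¬S ∧ ¬Q) ∨ ¬P
= (¬S ∨ ¬P) ∧ (¬Q ∨ ¬P)

(¬S ∨ ¬P) ∧ (¬Q ∨ ¬P)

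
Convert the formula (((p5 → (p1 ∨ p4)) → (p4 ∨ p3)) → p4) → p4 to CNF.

(((p5 → (p1 ∨ p4)) → (p4 ∨ p3)) → p4) → p4
≡ ¬(((p5 → (p1 ∨ p4)) → (p4 ∨ p3)) → p4) ∨ p4   — eliminate →
≡ ¬(¬((p5 → (p1 ∨ p4)) → (p4 ∨ p3)) ∨ p4) ∨ p4   — eliminate →
≡ ¬(¬(¬(p5 → (p1 ∨ p4)) ∨ p4 ∨ p3) ∨ p4) ∨ p4   — eliminate →
≡ ¬(¬(¬(¬p5 ∨ p1 ∨ p4) ∨ p4 ∨ p3) ∨ p4) ∨ p4   — eliminate →
≡ (¬¬(¬(¬p5 ∨ p1 ∨ p4) ∨ p4 ∨ p3) ∧ ¬p4) ∨ p4   — De Morgan
≡ ((¬(¬p5 ∨ p1 ∨ p4) ∨ p4 ∨ p3) ∧ ¬p4) ∨ p4   — double negation
≡ (((¬¬p5 ∧ ¬p1 ∧ ¬p4) ∨ p4 ∨ p3) ∧ ¬p4) ∨ p4   — De Morgan
≡ (((p5 ∧ ¬p1 ∧ ¬p4) ∨ p4 ∨ p3) ∧ ¬p4) ∨ p4   — double negation
≡ (p5 ∨ p4 ∨ p3 ∨ p4) ∧ (¬p1 ∨ p4 ∨ p3 ∨ p4) ∧ (¬p4 ∨ p4 ∨ p3 ∨ p4) ∧ (¬p4 ∨ p4)   — distribute ∨ over ∧
≡ (p5 ∨ p4 ∨ p3) ∧ (¬p1 ∨ p4 ∨ p3)   — simplify

(p5 ∨ p4 ∨ p3) ∧ (¬p1 ∨ p4 ∨ p3)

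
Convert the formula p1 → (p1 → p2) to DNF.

p1 → (p1 → p2)
≡ ¬p1 ∨ (p1 → p2)   (eliminate →)
≡ ¬p1 ∨ ¬p1 ∨ p2   (eliminate →)
≡ ¬p1 ∨ p2   (simplify)

¬p1 ∨ p2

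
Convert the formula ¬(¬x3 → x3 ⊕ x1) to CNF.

¬x3 ∧ (¬x1 ∨ x3)

¬(¬x3 → x3 ⊕ x1)
≡ ¬(¬¬x3 ∨ (x3 ⊕ x1))   (eliminate →)
≡ ¬(¬¬x3 ∨ (x3 ∨ x1) ∧ ¬(x3 ∧ x1))   (expand ⊕)
≡ ¬¬¬x3 ∧ ¬((x3 ∨ x1) ∧ ¬(x3 ∧ x1))   (De Morgan)
≡ ¬x3 ∧ ¬((x3 ∨ x1) ∧ ¬(x3 ∧ x1))   (double negation)
≡ ¬x3 ∧ (¬(x3 ∨ x1) ∨ ¬¬(x3 ∧ x1))   (De Morgan)
≡ ¬x3 ∧ (¬x3 ∧ ¬x1 ∨ ¬¬(x3 ∧ x1))   (De Morgan)
≡ ¬x3 ∧ (¬x3 ∧ ¬x1 ∨ x3 ∧ x1)   (double negation)
≡ ¬x3 ∧ (¬x3 ∨ x3) ∧ (¬x3 ∨ x1) ∧ (¬x1 ∨ x3) ∧ (¬x1 ∨ x1)   (distribute ∨ over ∧)
≡ ¬x3 ∧ (¬x1 ∨ x3)   (simplify)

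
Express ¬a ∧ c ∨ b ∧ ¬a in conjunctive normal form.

¬a ∧ c ∨ b ∧ ¬a
= (¬a ∨ b) ∧ (¬a ∨ ¬a) ∧ (c ∨ b) ∧ (c ∨ ¬a)
= ¬a ∧ (c ∨ b)

¬a ∧ (c ∨ b)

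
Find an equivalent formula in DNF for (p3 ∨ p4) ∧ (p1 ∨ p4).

(p3 ∧ p1) ∨ p4

(p3 ∨ p4) ∧ (p1 ∨ p4)
≡ (p3 ∧ p1) ∨ (p3 ∧ p4) ∨ (p4 ∧ p1) ∨ (p4 ∧ p4)   — distribute ∧ over ∨
≡ (p3 ∧ p1) ∨ p4   — simplify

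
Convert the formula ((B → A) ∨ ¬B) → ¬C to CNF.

(B ∨ ¬C) ∧ (¬A ∨ ¬C)

((B → A) ∨ ¬B) → ¬C
≡ ¬((B → A) ∨ ¬B) ∨ ¬C
≡ ¬(¬B ∨ A ∨ ¬B) ∨ ¬C
≡ (¬¬B ∧ ¬A ∧ ¬¬B) ∨ ¬C
≡ (B ∧ ¬A ∧ ¬¬B) ∨ ¬C
≡ (B ∧ ¬A ∧ B) ∨ ¬C
≡ (B ∨ ¬C) ∧ (¬A ∨ ¬C) ∧ (B ∨ ¬C)
≡ (B ∨ ¬C) ∧ (¬A ∨ ¬C)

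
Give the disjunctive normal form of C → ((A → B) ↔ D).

C → ((A → B) ↔ D)
⇔ ¬C ∨ ((A → B) ↔ D)   — eliminate →
⇔ ¬C ∨ (((A → B) → D) ∧ (D → (A → B)))   — eliminate ↔
⇔ ¬C ∨ ((¬(A → B) ∨ D) ∧ (D → (A → B)))   — eliminate →
⇔ ¬C ∨ ((¬(¬A ∨ B) ∨ D) ∧ (D → (A → B)))   — eliminate →
⇔ ¬C ∨ ((¬(¬A ∨ B) ∨ D) ∧ (¬D ∨ (A → B)))   — eliminate →
⇔ ¬C ∨ ((¬(¬A ∨ B) ∨ D) ∧ (¬D ∨ ¬A ∨ B))   — eliminate →
⇔ ¬C ∨ (((¬¬A ∧ ¬B) ∨ D) ∧ (¬D ∨ ¬A ∨ B))   — De Morgan
⇔ ¬C ∨ (((A ∧ ¬B) ∨ D) ∧ (¬D ∨ ¬A ∨ B))   — double negation
⇔ ¬C ∨ (A ∧ ¬B ∧ ¬D) ∨ (A ∧ ¬B ∧ ¬A) ∨ (A ∧ ¬B ∧ B) ∨ (D ∧ ¬D) ∨ (D ∧ ¬A) ∨ (D ∧ B)   — distribute ∧ over ∨
⇔ ¬C ∨ (A ∧ ¬B ∧ ¬D) ∨ (D ∧ ¬A) ∨ (D ∧ B)   — simplify

¬C ∨ (A ∧ ¬B ∧ ¬D) ∨ (D ∧ ¬A) ∨ (D ∧ B)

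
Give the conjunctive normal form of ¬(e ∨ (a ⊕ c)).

¬(e ∨ (a ⊕ c))
≡ ¬(e ∨ ((a ∨ c) ∧ ¬(a ∧ c)))   — expand ⊕
≡ ¬e ∧ ¬((a ∨ c) ∧ ¬(a ∧ c))   — De Morgan
≡ ¬e ∧ (¬(a ∨ c) ∨ ¬¬(a ∧ c))   — De Morgan
≡ ¬e ∧ ((¬a ∧ ¬c) ∨ ¬¬(a ∧ c))   — De Morgan
≡ ¬e ∧ ((¬a ∧ ¬c) ∨ (a ∧ c))   — double negation
≡ ¬e ∧ (¬a ∨ a) ∧ (¬a ∨ c) ∧ (¬c ∨ a) ∧ (¬c ∨ c)   — distribute ∨ over ∧
≡ ¬e ∧ (¬a ∨ c) ∧ (¬c ∨ a)   — simplify

¬e ∧ (¬a ∨ c) ∧ (¬c ∨ a)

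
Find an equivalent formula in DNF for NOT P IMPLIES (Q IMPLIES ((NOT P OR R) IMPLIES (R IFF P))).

P OR NOT Q OR (NOT R AND NOT P)

NOT P IMPLIES (Q IMPLIES ((NOT P OR R) IMPLIES (R IFF P)))
= NOT NOT P OR (Q IMPLIES ((NOT P OR R) IMPLIES (R IFF P)))   [eliminate IMPLIES]
= NOT NOT P OR NOT Q OR ((NOT P OR R) IMPLIES (R IFF P))   [eliminate IMPLIES]
= NOT NOT P OR NOT Q OR NOT (NOT P OR R) OR (R IFF P)   [eliminate IMPLIES]
= NOT NOT P OR NOT Q OR NOT (NOT P OR R) OR ((R IMPLIES P) AND (P IMPLIES R))   [eliminate IFF]
= NOT NOT P OR NOT Q OR NOT (NOT P OR R) OR ((NOT R OR P) AND (P IMPLIES R))   [eliminate IMPLIES]
= NOT NOT P OR NOT Q OR NOT (NOT P OR R) OR ((NOT R OR P) AND (NOT P OR R))   [eliminate IMPLIES]
= P OR NOT Q OR NOT (NOT P OR R) OR ((NOT R OR P) AND (NOT P OR R))   [double negation]
= P OR NOT Q OR (NOT NOT P AND NOT R) OR ((NOT R OR P) AND (NOT P OR R))   [De Morgan]
= P OR NOT Q OR (P AND NOT R) OR ((NOT R OR P) AND (NOT P OR R))   [double negation]
= P OR NOT Q OR (P AND NOT R) OR (NOT R AND NOT P) OR (NOT R AND R) OR (P AND NOT P) OR (P AND R)   [distribute AND over OR]
= P OR NOT Q OR (NOT R AND NOT P)   [simplify]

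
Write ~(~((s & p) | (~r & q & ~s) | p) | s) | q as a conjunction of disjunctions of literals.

(p | q) & (~s | q)

~(~((s & p) | (~r & q & ~s) | p) | s) | q
≡ (~~((s & p) | (~r & q & ~s) | p) & ~s) | q   — De Morgan
≡ (((s & p) | (~r & q & ~s) | p) & ~s) | q   — double negation
≡ (s | ~r | p | q) & (s | q | p | q) & (s | ~s | p | q) & (p | ~r | p | q) & (p | q | p | q) & (p | ~s | p | q) & (~s | q)   — distribute | over &
≡ (p | q) & (~s | q)   — simplify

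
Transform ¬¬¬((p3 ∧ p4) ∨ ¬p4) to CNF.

(¬p3 ∨ ¬p4) ∧ p4

¬¬¬((p3 ∧ p4) ∨ ¬p4)
⇔ ¬((p3 ∧ p4) ∨ ¬p4)
⇔ ¬(p3 ∧ p4) ∧ ¬¬p4
⇔ (¬p3 ∨ ¬p4) ∧ ¬¬p4
⇔ (¬p3 ∨ ¬p4) ∧ p4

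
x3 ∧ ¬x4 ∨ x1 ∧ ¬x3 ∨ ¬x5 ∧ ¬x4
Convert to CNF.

x3 ∧ ¬x4 ∨ x1 ∧ ¬x3 ∨ ¬x5 ∧ ¬x4
≡ (x3 ∨ x1 ∨ ¬x5) ∧ (x3 ∨ x1 ∨ ¬x4) ∧ (x3 ∨ ¬x3 ∨ ¬x5) ∧ (x3 ∨ ¬x3 ∨ ¬x4) ∧ (¬x4 ∨ x1 ∨ ¬x5) ∧ (¬x4 ∨ x1 ∨ ¬x4) ∧ (¬x4 ∨ ¬x3 ∨ ¬x5) ∧ (¬x4 ∨ ¬x3 ∨ ¬x4)
≡ (x3 ∨ x1 ∨ ¬x5) ∧ (¬x4 ∨ x1) ∧ (¬x4 ∨ ¬x3)

(x3 ∨ x1 ∨ ¬x5) ∧ (¬x4 ∨ x1) ∧ (¬x4 ∨ ¬x3)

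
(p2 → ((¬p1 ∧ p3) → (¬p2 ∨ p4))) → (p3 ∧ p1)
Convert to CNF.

(p2 ∨ p1) ∧ p3 ∧ (¬p4 ∨ p1)

(p2 → ((¬p1 ∧ p3) → (¬p2 ∨ p4))) → (p3 ∧ p1)
⇔ ¬(p2 → ((¬p1 ∧ p3) → (¬p2 ∨ p4))) ∨ (p3 ∧ p1)   [eliminate →]
⇔ ¬(¬p2 ∨ ((¬p1 ∧ p3) → (¬p2 ∨ p4))) ∨ (p3 ∧ p1)   [eliminate →]
⇔ ¬(¬p2 ∨ ¬(¬p1 ∧ p3) ∨ ¬p2 ∨ p4) ∨ (p3 ∧ p1)   [eliminate →]
⇔ (¬¬p2 ∧ ¬¬(¬p1 ∧ p3) ∧ ¬¬p2 ∧ ¬p4) ∨ (p3 ∧ p1)   [De Morgan]
⇔ (p2 ∧ ¬¬(¬p1 ∧ p3) ∧ ¬¬p2 ∧ ¬p4) ∨ (p3 ∧ p1)   [double negation]
⇔ (p2 ∧ ¬p1 ∧ p3 ∧ ¬¬p2 ∧ ¬p4) ∨ (p3 ∧ p1)   [double negation]
⇔ (p2 ∧ ¬p1 ∧ p3 ∧ p2 ∧ ¬p4) ∨ (p3 ∧ p1)   [double negation]
⇔ (p2 ∨ p3) ∧ (p2 ∨ p1) ∧ (¬p1 ∨ p3) ∧ (¬p1 ∨ p1) ∧ (p3 ∨ p3) ∧ (p3 ∨ p1) ∧ (p2 ∨ p3) ∧ (p2 ∨ p1) ∧ (¬p4 ∨ p3) ∧ (¬p4 ∨ p1)   [distribute ∨ over ∧]
⇔ (p2 ∨ p1) ∧ p3 ∧ (¬p4 ∨ p1)   [simplify]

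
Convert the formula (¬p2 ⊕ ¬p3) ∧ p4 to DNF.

(¬p2 ⊕ ¬p3) ∧ p4
= ((¬p2 ∧ ¬¬p3) ∨ (¬¬p2 ∧ ¬p3)) ∧ p4   — expand ⊕
= ((¬p2 ∧ p3) ∨ (¬¬p2 ∧ ¬p3)) ∧ p4   — double negation
= ((¬p2 ∧ p3) ∨ (p2 ∧ ¬p3)) ∧ p4   — double negation
= (¬p2 ∧ p3 ∧ p4) ∨ (p2 ∧ ¬p3 ∧ p4)   — distribute ∧ over ∨

(¬p2 ∧ p3 ∧ p4) ∨ (p2 ∧ ¬p3 ∧ p4)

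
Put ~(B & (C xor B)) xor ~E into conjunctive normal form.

(~B | C | ~E) & (B | E) & (~C | ~B | E)

~(B & (C xor B)) xor ~E
= (~(B & (C xor B)) | ~E) & ~(~(B & (C xor B)) & ~E)   [expand xor]
= (~(B & (C | B) & ~(C & B)) | ~E) & ~(~(B & (C xor B)) & ~E)   [expand xor]
= (~(B & (C | B) & ~(C & B)) | ~E) & ~(~(B & (C | B) & ~(C & B)) & ~E)   [expand xor]
= (~B | ~(C | B) | ~~(C & B) | ~E) & ~(~(B & (C | B) & ~(C & B)) & ~E)   [De Morgan]
= (~B | (~C & ~B) | ~~(C & B) | ~E) & ~(~(B & (C | B) & ~(C & B)) & ~E)   [De Morgan]
= (~B | (~C & ~B) | (C & B) | ~E) & ~(~(B & (C | B) & ~(C & B)) & ~E)   [double negation]
= (~B | (~C & ~B) | (C & B) | ~E) & (~~(B & (C | B) & ~(C & B)) | ~~E)   [De Morgan]
= (~B | (~C & ~B) | (C & B) | ~E) & ((B & (C | B) & ~(C & B)) | ~~E)   [double negation]
= (~B | (~C & ~B) | (C & B) | ~E) & ((B & (C | B) & (~C | ~B)) | ~~E)   [De Morgan]
= (~B | (~C & ~B) | (C & B) | ~E) & ((B & (C | B) & (~C | ~B)) | E)   [double negation]
= (~B | ~C | C | ~E) & (~B | ~C | B | ~E) & (~B | ~B | C | ~E) & (~B | ~B | B | ~E) & (B | E) & (C | B | E) & (~C | ~B | E)   [distribute | over &]
= (~B | C | ~E) & (B | E) & (~C | ~B | E)   [simplify]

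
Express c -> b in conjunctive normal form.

c -> b
= ~c | b   (eliminate ->)

~c | b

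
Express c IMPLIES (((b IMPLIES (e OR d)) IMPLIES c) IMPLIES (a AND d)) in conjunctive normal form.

(NOT c OR a) AND (NOT c OR d)

c IMPLIES (((b IMPLIES (e OR d)) IMPLIES c) IMPLIES (a AND d))
≡ NOT c OR (((b IMPLIES (e OR d)) IMPLIES c) IMPLIES (a AND d))   [eliminate IMPLIES]
≡ NOT c OR NOT ((b IMPLIES (e OR d)) IMPLIES c) OR (a AND d)   [eliminate IMPLIES]
≡ NOT c OR NOT (NOT (b IMPLIES (e OR d)) OR c) OR (a AND d)   [eliminate IMPLIES]
≡ NOT c OR NOT (NOT (NOT b OR e OR d) OR c) OR (a AND d)   [eliminate IMPLIES]
≡ NOT c OR (NOT NOT (NOT b OR e OR d) AND NOT c) OR (a AND d)   [De Morgan]
≡ NOT c OR ((NOT b OR e OR d) AND NOT c) OR (a AND d)   [double negation]
≡ (NOT c OR NOT b OR e OR d OR a) AND (NOT c OR NOT b OR e OR d OR d) AND (NOT c OR NOT c OR a) AND (NOT c OR NOT c OR d)   [distribute OR over AND]
≡ (NOT c OR a) AND (NOT c OR d)   [simplify]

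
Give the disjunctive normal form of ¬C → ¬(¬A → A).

¬C → ¬(¬A → A)
⇔ ¬¬C ∨ ¬(¬A → A)   [eliminate →]
⇔ ¬¬C ∨ ¬(¬¬A ∨ A)   [eliminate →]
⇔ C ∨ ¬(¬¬A ∨ A)   [double negation]
⇔ C ∨ (¬¬¬A ∧ ¬A)   [De Morgan]
⇔ C ∨ (¬A ∧ ¬A)   [double negation]
⇔ C ∨ ¬A   [simplify]

C ∨ ¬A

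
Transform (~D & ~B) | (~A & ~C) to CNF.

(~D & ~B) | (~A & ~C)
≡ (~D | ~A) & (~D | ~C) & (~B | ~A) & (~B | ~C)   [distribute | over &]

(~D | ~A) & (~D | ~C) & (~B | ~A) & (~B | ~C)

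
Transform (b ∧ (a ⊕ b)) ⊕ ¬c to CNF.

(b ∨ ¬c) ∧ (¬a ∨ ¬b ∨ ¬c) ∧ (¬b ∨ a ∨ c)

(b ∧ (a ⊕ b)) ⊕ ¬c
≡ ((b ∧ (a ⊕ b)) ∨ ¬c) ∧ ¬(b ∧ (a ⊕ b) ∧ ¬c)   [expand ⊕]
≡ ((b ∧ (a ∨ b) ∧ ¬(a ∧ b)) ∨ ¬c) ∧ ¬(b ∧ (a ⊕ b) ∧ ¬c)   [expand ⊕]
≡ ((b ∧ (a ∨ b) ∧ ¬(a ∧ b)) ∨ ¬c) ∧ ¬(b ∧ (a ∨ b) ∧ ¬(a ∧ b) ∧ ¬c)   [expand ⊕]
≡ ((b ∧ (a ∨ b) ∧ (¬a ∨ ¬b)) ∨ ¬c) ∧ ¬(b ∧ (a ∨ b) ∧ ¬(a ∧ b) ∧ ¬c)   [De Morgan]
≡ ((b ∧ (a ∨ b) ∧ (¬a ∨ ¬b)) ∨ ¬c) ∧ (¬b ∨ ¬(a ∨ b) ∨ ¬¬(a ∧ b) ∨ ¬¬c)   [De Morgan]
≡ ((b ∧ (a ∨ b) ∧ (¬a ∨ ¬b)) ∨ ¬c) ∧ (¬b ∨ (¬a ∧ ¬b) ∨ ¬¬(a ∧ b) ∨ ¬¬c)   [De Morgan]
≡ ((b ∧ (a ∨ b) ∧ (¬a ∨ ¬b)) ∨ ¬c) ∧ (¬b ∨ (¬a ∧ ¬b) ∨ (a ∧ b) ∨ ¬¬c)   [double negation]
≡ ((b ∧ (a ∨ b) ∧ (¬a ∨ ¬b)) ∨ ¬c) ∧ (¬b ∨ (¬a ∧ ¬b) ∨ (a ∧ b) ∨ c)   [double negation]
≡ (b ∨ ¬c) ∧ (a ∨ b ∨ ¬c) ∧ (¬a ∨ ¬b ∨ ¬c) ∧ (¬b ∨ ¬a ∨ a ∨ c) ∧ (¬b ∨ ¬a ∨ b ∨ c) ∧ (¬b ∨ ¬b ∨ a ∨ c) ∧ (¬b ∨ ¬b ∨ b ∨ c)   [distribute ∨ over ∧]
≡ (b ∨ ¬c) ∧ (¬a ∨ ¬b ∨ ¬c) ∧ (¬b ∨ a ∨ c)   [simplify]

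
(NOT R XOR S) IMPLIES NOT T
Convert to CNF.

(R OR S OR NOT T) AND (NOT S OR NOT R OR NOT T)

(NOT R XOR S) IMPLIES NOT T
= NOT (NOT R XOR S) OR NOT T
= NOT ((NOT R OR S) AND NOT (NOT R AND S)) OR NOT T
= NOT (NOT R OR S) OR NOT NOT (NOT R AND S) OR NOT T
= (NOT NOT R AND NOT S) OR NOT NOT (NOT R AND S) OR NOT T
= (R AND NOT S) OR NOT NOT (NOT R AND S) OR NOT T
= (R AND NOT S) OR (NOT R AND S) OR NOT T
= (R OR NOT R OR NOT T) AND (R OR S OR NOT T) AND (NOT S OR NOT R OR NOT T) AND (NOT S OR S OR NOT T)
= (R OR S OR NOT T) AND (NOT S OR NOT R OR NOT T)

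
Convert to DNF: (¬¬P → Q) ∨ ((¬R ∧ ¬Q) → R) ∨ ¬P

(¬¬P → Q) ∨ ((¬R ∧ ¬Q) → R) ∨ ¬P
⇔ ¬¬¬P ∨ Q ∨ ((¬R ∧ ¬Q) → R) ∨ ¬P   [eliminate →]
⇔ ¬¬¬P ∨ Q ∨ ¬(¬R ∧ ¬Q) ∨ R ∨ ¬P   [eliminate →]
⇔ ¬P ∨ Q ∨ ¬(¬R ∧ ¬Q) ∨ R ∨ ¬P   [double negation]
⇔ ¬P ∨ Q ∨ ¬¬R ∨ ¬¬Q ∨ R ∨ ¬P   [De Morgan]
⇔ ¬P ∨ Q ∨ R ∨ ¬¬Q ∨ R ∨ ¬P   [double negation]
⇔ ¬P ∨ Q ∨ R ∨ Q ∨ R ∨ ¬P   [double negation]
⇔ ¬P ∨ Q ∨ R   [simplify]

¬P ∨ Q ∨ R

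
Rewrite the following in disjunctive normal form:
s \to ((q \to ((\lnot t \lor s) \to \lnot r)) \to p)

\lnot s \lor (q \land \lnot t \land r) \lor (q \land s \land r) \lor p

s \to ((q \to ((\lnot t \lor s) \to \lnot r)) \to p)
≡ \lnot s \lor ((q \to ((\lnot t \lor s) \to \lnot r)) \to p)   — eliminate \to
≡ \lnot s \lor \lnot (q \to ((\lnot t \lor s) \to \lnot r)) \lor p   — eliminate \to
≡ \lnot s \lor \lnot (\lnot q \lor ((\lnot t \lor s) \to \lnot r)) \lor p   — eliminate \to
≡ \lnot s \lor \lnot (\lnot q \lor \lnot (\lnot t \lor s) \lor \lnot r) \lor p   — eliminate \to
≡ \lnot s \lor (\lnot \lnot q \land \lnot \lnot (\lnot t \lor s) \land \lnot \lnot r) \lor p   — De Morgan
≡ \lnot s \lor (q \land \lnot \lnot (\lnot t \lor s) \land \lnot \lnot r) \lor p   — double negation
≡ \lnot s \lor (q \land (\lnot t \lor s) \land \lnot \lnot r) \lor p   — double negation
≡ \lnot s \lor (q \land (\lnot t \lor s) \land r) \lor p   — double negation
≡ \lnot s \lor (q \land \lnot t \land r) \lor (q \land s \land r) \lor p   — distribute \land over \lor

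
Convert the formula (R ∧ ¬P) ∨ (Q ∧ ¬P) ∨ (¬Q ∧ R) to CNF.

(R ∧ ¬P) ∨ (Q ∧ ¬P) ∨ (¬Q ∧ R)
≡ (R ∨ Q ∨ ¬Q) ∧ (R ∨ Q ∨ R) ∧ (R ∨ ¬P ∨ ¬Q) ∧ (R ∨ ¬P ∨ R) ∧ (¬P ∨ Q ∨ ¬Q) ∧ (¬P ∨ Q ∨ R) ∧ (¬P ∨ ¬P ∨ ¬Q) ∧ (¬P ∨ ¬P ∨ R)   — distribute ∨ over ∧
≡ (R ∨ Q) ∧ (R ∨ ¬P) ∧ (¬P ∨ ¬Q)   — simplify

(R ∨ Q) ∧ (R ∨ ¬P) ∧ (¬P ∨ ¬Q)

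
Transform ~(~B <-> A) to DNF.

(~B & ~A) | (A & B)

~(~B <-> A)
≡ ~((~B -> A) & (A -> ~B))   [eliminate <->]
≡ ~((~~B | A) & (A -> ~B))   [eliminate ->]
≡ ~((~~B | A) & (~A | ~B))   [eliminate ->]
≡ ~(~~B | A) | ~(~A | ~B)   [De Morgan]
≡ (~~~B & ~A) | ~(~A | ~B)   [De Morgan]
≡ (~B & ~A) | ~(~A | ~B)   [double negation]
≡ (~B & ~A) | (~~A & ~~B)   [De Morgan]
≡ (~B & ~A) | (A & ~~B)   [double negation]
≡ (~B & ~A) | (A & B)   [double negation]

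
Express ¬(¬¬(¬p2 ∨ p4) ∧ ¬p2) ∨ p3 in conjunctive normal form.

p2 ∨ p3

¬(¬¬(¬p2 ∨ p4) ∧ ¬p2) ∨ p3
≡ ¬¬¬(¬p2 ∨ p4) ∨ ¬¬p2 ∨ p3   [De Morgan]
≡ ¬(¬p2 ∨ p4) ∨ ¬¬p2 ∨ p3   [double negation]
≡ ¬¬p2 ∧ ¬p4 ∨ ¬¬p2 ∨ p3   [De Morgan]
≡ p2 ∧ ¬p4 ∨ ¬¬p2 ∨ p3   [double negation]
≡ p2 ∧ ¬p4 ∨ p2 ∨ p3   [double negation]
≡ (p2 ∨ p2 ∨ p3) ∧ (¬p4 ∨ p2 ∨ p3)   [distribute ∨ over ∧]
≡ p2 ∨ p3   [simplify]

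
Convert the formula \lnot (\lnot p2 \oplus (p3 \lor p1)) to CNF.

(p2 \lor p3 \lor p1) \land (\lnot p3 \lor \lnot p2) \land (\lnot p1 \lor \lnot p2)

\lnot (\lnot p2 \oplus (p3 \lor p1))
≡ \lnot ((\lnot p2 \lor p3 \lor p1) \land \lnot (\lnot p2 \land (p3 \lor p1)))   (expand \oplus)
≡ \lnot (\lnot p2 \lor p3 \lor p1) \lor \lnot \lnot (\lnot p2 \land (p3 \lor p1))   (De Morgan)
≡ (\lnot \lnot p2 \land \lnot p3 \land \lnot p1) \lor \lnot \lnot (\lnot p2 \land (p3 \lor p1))   (De Morgan)
≡ (p2 \land \lnot p3 \land \lnot p1) \lor \lnot \lnot (\lnot p2 \land (p3 \lor p1))   (double negation)
≡ (p2 \land \lnot p3 \land \lnot p1) \lor (\lnot p2 \land (p3 \lor p1))   (double negation)
≡ (p2 \lor \lnot p2) \land (p2 \lor p3 \lor p1) \land (\lnot p3 \lor \lnot p2) \land (\lnot p3 \lor p3 \lor p1) \land (\lnot p1 \lor \lnot p2) \land (\lnot p1 \lor p3 \lor p1)   (distribute \lor over \land)
≡ (p2 \lor p3 \lor p1) \land (\lnot p3 \lor \lnot p2) \land (\lnot p1 \lor \lnot p2)   (simplify)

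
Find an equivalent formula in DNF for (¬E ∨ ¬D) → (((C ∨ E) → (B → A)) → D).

(¬E ∨ ¬D) → (((C ∨ E) → (B → A)) → D)
≡ ¬(¬E ∨ ¬D) ∨ (((C ∨ E) → (B → A)) → D)   [eliminate →]
≡ ¬(¬E ∨ ¬D) ∨ ¬((C ∨ E) → (B → A)) ∨ D   [eliminate →]
≡ ¬(¬E ∨ ¬D) ∨ ¬(¬(C ∨ E) ∨ (B → A)) ∨ D   [eliminate →]
≡ ¬(¬E ∨ ¬D) ∨ ¬(¬(C ∨ E) ∨ ¬B ∨ A) ∨ D   [eliminate →]
≡ (¬¬E ∧ ¬¬D) ∨ ¬(¬(C ∨ E) ∨ ¬B ∨ A) ∨ D   [De Morgan]
≡ (E ∧ ¬¬D) ∨ ¬(¬(C ∨ E) ∨ ¬B ∨ A) ∨ D   [double negation]
≡ (E ∧ D) ∨ ¬(¬(C ∨ E) ∨ ¬B ∨ A) ∨ D   [double negation]
≡ (E ∧ D) ∨ (¬¬(C ∨ E) ∧ ¬¬B ∧ ¬A) ∨ D   [De Morgan]
≡ (E ∧ D) ∨ ((C ∨ E) ∧ ¬¬B ∧ ¬A) ∨ D   [double negation]
≡ (E ∧ D) ∨ ((C ∨ E) ∧ B ∧ ¬A) ∨ D   [double negation]
≡ (E ∧ D) ∨ (C ∧ B ∧ ¬A) ∨ (E ∧ B ∧ ¬A) ∨ D   [distribute ∧ over ∨]
≡ (C ∧ B ∧ ¬A) ∨ (E ∧ B ∧ ¬A) ∨ D   [simplify]

(C ∧ B ∧ ¬A) ∨ (E ∧ B ∧ ¬A) ∨ D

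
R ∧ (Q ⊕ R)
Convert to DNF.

R ∧ ¬Q

R ∧ (Q ⊕ R)
⇔ R ∧ (Q ∧ ¬R ∨ ¬Q ∧ R)
⇔ R ∧ Q ∧ ¬R ∨ R ∧ ¬Q ∧ R
⇔ R ∧ ¬Q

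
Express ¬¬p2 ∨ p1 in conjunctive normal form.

p2 ∨ p1

¬¬p2 ∨ p1
⇔ p2 ∨ p1   (double negation)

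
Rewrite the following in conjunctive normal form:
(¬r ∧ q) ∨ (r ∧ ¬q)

(¬r ∧ q) ∨ (r ∧ ¬q)
= (¬r ∨ r) ∧ (¬r ∨ ¬q) ∧ (q ∨ r) ∧ (q ∨ ¬q)   (distribute ∨ over ∧)
= (¬r ∨ ¬q) ∧ (q ∨ r)   (simplify)

(¬r ∨ ¬q) ∧ (q ∨ r)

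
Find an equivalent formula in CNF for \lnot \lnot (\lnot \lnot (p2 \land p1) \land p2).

p2 \land p1

\lnot \lnot (\lnot \lnot (p2 \land p1) \land p2)
= \lnot \lnot (p2 \land p1) \land p2   [double negation]
= p2 \land p1 \land p2   [double negation]
= p2 \land p1   [simplify]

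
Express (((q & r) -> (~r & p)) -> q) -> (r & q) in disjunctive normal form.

~q | (r & q)

(((q & r) -> (~r & p)) -> q) -> (r & q)
= ~(((q & r) -> (~r & p)) -> q) | (r & q)   (eliminate ->)
= ~(~((q & r) -> (~r & p)) | q) | (r & q)   (eliminate ->)
= ~(~(~(q & r) | (~r & p)) | q) | (r & q)   (eliminate ->)
= (~~(~(q & r) | (~r & p)) & ~q) | (r & q)   (De Morgan)
= ((~(q & r) | (~r & p)) & ~q) | (r & q)   (double negation)
= ((~q | ~r | (~r & p)) & ~q) | (r & q)   (De Morgan)
= (~q & ~q) | (~r & ~q) | (~r & p & ~q) | (r & q)   (distribute & over |)
= ~q | (r & q)   (simplify)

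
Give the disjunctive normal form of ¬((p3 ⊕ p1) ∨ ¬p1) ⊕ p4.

¬((p3 ⊕ p1) ∨ ¬p1) ⊕ p4
≡ ¬((p3 ⊕ p1) ∨ ¬p1) ∧ ¬p4 ∨ ¬¬((p3 ⊕ p1) ∨ ¬p1) ∧ p4   [expand ⊕]
≡ ¬(p3 ∧ ¬p1 ∨ ¬p3 ∧ p1 ∨ ¬p1) ∧ ¬p4 ∨ ¬¬((p3 ⊕ p1) ∨ ¬p1) ∧ p4   [expand ⊕]
≡ ¬(p3 ∧ ¬p1 ∨ ¬p3 ∧ p1 ∨ ¬p1) ∧ ¬p4 ∨ ¬¬(p3 ∧ ¬p1 ∨ ¬p3 ∧ p1 ∨ ¬p1) ∧ p4   [expand ⊕]
≡ ¬(p3 ∧ ¬p1) ∧ ¬(¬p3 ∧ p1) ∧ ¬¬p1 ∧ ¬p4 ∨ ¬¬(p3 ∧ ¬p1 ∨ ¬p3 ∧ p1 ∨ ¬p1) ∧ p4   [De Morgan]
≡ (¬p3 ∨ ¬¬p1) ∧ ¬(¬p3 ∧ p1) ∧ ¬¬p1 ∧ ¬p4 ∨ ¬¬(p3 ∧ ¬p1 ∨ ¬p3 ∧ p1 ∨ ¬p1) ∧ p4   [De Morgan]
≡ (¬p3 ∨ p1) ∧ ¬(¬p3 ∧ p1) ∧ ¬¬p1 ∧ ¬p4 ∨ ¬¬(p3 ∧ ¬p1 ∨ ¬p3 ∧ p1 ∨ ¬p1) ∧ p4   [double negation]
≡ (¬p3 ∨ p1) ∧ (¬¬p3 ∨ ¬p1) ∧ ¬¬p1 ∧ ¬p4 ∨ ¬¬(p3 ∧ ¬p1 ∨ ¬p3 ∧ p1 ∨ ¬p1) ∧ p4   [De Morgan]
≡ (¬p3 ∨ p1) ∧ (p3 ∨ ¬p1) ∧ ¬¬p1 ∧ ¬p4 ∨ ¬¬(p3 ∧ ¬p1 ∨ ¬p3 ∧ p1 ∨ ¬p1) ∧ p4   [double negation]
≡ (¬p3 ∨ p1) ∧ (p3 ∨ ¬p1) ∧ p1 ∧ ¬p4 ∨ ¬¬(p3 ∧ ¬p1 ∨ ¬p3 ∧ p1 ∨ ¬p1) ∧ p4   [double negation]
≡ (¬p3 ∨ p1) ∧ (p3 ∨ ¬p1) ∧ p1 ∧ ¬p4 ∨ (p3 ∧ ¬p1 ∨ ¬p3 ∧ p1 ∨ ¬p1) ∧ p4   [double negation]
≡ ¬p3 ∧ p3 ∧ p1 ∧ ¬p4 ∨ ¬p3 ∧ ¬p1 ∧ p1 ∧ ¬p4 ∨ p1 ∧ p3 ∧ p1 ∧ ¬p4 ∨ p1 ∧ ¬p1 ∧ p1 ∧ ¬p4 ∨ p3 ∧ ¬p1 ∧ p4 ∨ ¬p3 ∧ p1 ∧ p4 ∨ ¬p1 ∧ p4   [distribute ∧ over ∨]
≡ p1 ∧ p3 ∧ ¬p4 ∨ ¬p3 ∧ p1 ∧ p4 ∨ ¬p1 ∧ p4   [simplify]

p1 ∧ p3 ∧ ¬p4 ∨ ¬p3 ∧ p1 ∧ p4 ∨ ¬p1 ∧ p4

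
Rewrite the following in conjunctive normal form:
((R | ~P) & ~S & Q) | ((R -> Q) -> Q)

((R | ~P) & ~S & Q) | ((R -> Q) -> Q)
≡ ((R | ~P) & ~S & Q) | ~(R -> Q) | Q   (eliminate ->)
≡ ((R | ~P) & ~S & Q) | ~(~R | Q) | Q   (eliminate ->)
≡ ((R | ~P) & ~S & Q) | (~~R & ~Q) | Q   (De Morgan)
≡ ((R | ~P) & ~S & Q) | (R & ~Q) | Q   (double negation)
≡ (R | ~P | R | Q) & (R | ~P | ~Q | Q) & (~S | R | Q) & (~S | ~Q | Q) & (Q | R | Q) & (Q | ~Q | Q)   (distribute | over &)
≡ Q | R   (simplify)

Q | R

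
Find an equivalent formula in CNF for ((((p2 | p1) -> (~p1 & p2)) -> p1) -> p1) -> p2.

(p2 | p1) & (~p1 | p2)

((((p2 | p1) -> (~p1 & p2)) -> p1) -> p1) -> p2
⇔ ~((((p2 | p1) -> (~p1 & p2)) -> p1) -> p1) | p2   [eliminate ->]
⇔ ~(~(((p2 | p1) -> (~p1 & p2)) -> p1) | p1) | p2   [eliminate ->]
⇔ ~(~(~((p2 | p1) -> (~p1 & p2)) | p1) | p1) | p2   [eliminate ->]
⇔ ~(~(~(~(p2 | p1) | (~p1 & p2)) | p1) | p1) | p2   [eliminate ->]
⇔ (~~(~(~(p2 | p1) | (~p1 & p2)) | p1) & ~p1) | p2   [De Morgan]
⇔ ((~(~(p2 | p1) | (~p1 & p2)) | p1) & ~p1) | p2   [double negation]
⇔ (((~~(p2 | p1) & ~(~p1 & p2)) | p1) & ~p1) | p2   [De Morgan]
⇔ ((((p2 | p1) & ~(~p1 & p2)) | p1) & ~p1) | p2   [double negation]
⇔ ((((p2 | p1) & (~~p1 | ~p2)) | p1) & ~p1) | p2   [De Morgan]
⇔ ((((p2 | p1) & (p1 | ~p2)) | p1) & ~p1) | p2   [double negation]
⇔ (p2 | p1 | p1 | p2) & (p1 | ~p2 | p1 | p2) & (~p1 | p2)   [distribute | over &]
⇔ (p2 | p1) & (~p1 | p2)   [simplify]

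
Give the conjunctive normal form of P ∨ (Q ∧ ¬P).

P ∨ Q

P ∨ (Q ∧ ¬P)
= (P ∨ Q) ∧ (P ∨ ¬P)
= P ∨ Q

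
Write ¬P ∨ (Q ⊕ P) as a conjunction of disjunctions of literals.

¬P ∨ (Q ⊕ P)
≡ ¬P ∨ ((Q ∨ P) ∧ ¬(Q ∧ P))   — expand ⊕
≡ ¬P ∨ ((Q ∨ P) ∧ (¬Q ∨ ¬P))   — De Morgan
≡ (¬P ∨ Q ∨ P) ∧ (¬P ∨ ¬Q ∨ ¬P)   — distribute ∨ over ∧
≡ ¬P ∨ ¬Q   — simplify

¬P ∨ ¬Q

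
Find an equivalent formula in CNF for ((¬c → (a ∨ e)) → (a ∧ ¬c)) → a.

((¬c → (a ∨ e)) → (a ∧ ¬c)) → a
≡ ¬((¬c → (a ∨ e)) → (a ∧ ¬c)) ∨ a   (eliminate →)
≡ ¬(¬(¬c → (a ∨ e)) ∨ (a ∧ ¬c)) ∨ a   (eliminate →)
≡ ¬(¬(¬¬c ∨ a ∨ e) ∨ (a ∧ ¬c)) ∨ a   (eliminate →)
≡ (¬¬(¬¬c ∨ a ∨ e) ∧ ¬(a ∧ ¬c)) ∨ a   (De Morgan)
≡ ((¬¬c ∨ a ∨ e) ∧ ¬(a ∧ ¬c)) ∨ a   (double negation)
≡ ((c ∨ a ∨ e) ∧ ¬(a ∧ ¬c)) ∨ a   (double negation)
≡ ((c ∨ a ∨ e) ∧ (¬a ∨ ¬¬c)) ∨ a   (De Morgan)
≡ ((c ∨ a ∨ e) ∧ (¬a ∨ c)) ∨ a   (double negation)
≡ (c ∨ a ∨ e ∨ a) ∧ (¬a ∨ c ∨ a)   (distribute ∨ over ∧)
≡ c ∨ a ∨ e   (simplify)

c ∨ a ∨ e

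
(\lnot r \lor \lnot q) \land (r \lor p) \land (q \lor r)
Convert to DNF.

(\lnot r \land p \land q) \lor (\lnot q \land r)

(\lnot r \lor \lnot q) \land (r \lor p) \land (q \lor r)
⇔ (\lnot r \land r \land q) \lor (\lnot r \land r \land r) \lor (\lnot r \land p \land q) \lor (\lnot r \land p \land r) \lor (\lnot q \land r \land q) \lor (\lnot q \land r \land r) \lor (\lnot q \land p \land q) \lor (\lnot q \land p \land r)   — distribute \land over \lor
⇔ (\lnot r \land p \land q) \lor (\lnot q \land r)   — simplify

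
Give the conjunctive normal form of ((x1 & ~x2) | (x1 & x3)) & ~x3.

x1 & (~x2 | x3) & ~x3

((x1 & ~x2) | (x1 & x3)) & ~x3
≡ (x1 | x1) & (x1 | x3) & (~x2 | x1) & (~x2 | x3) & ~x3   [distribute | over &]
≡ x1 & (~x2 | x3) & ~x3   [simplify]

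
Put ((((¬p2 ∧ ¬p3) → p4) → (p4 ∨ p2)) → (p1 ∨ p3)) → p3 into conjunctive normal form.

((((¬p2 ∧ ¬p3) → p4) → (p4 ∨ p2)) → (p1 ∨ p3)) → p3
≡ ¬((((¬p2 ∧ ¬p3) → p4) → (p4 ∨ p2)) → (p1 ∨ p3)) ∨ p3   [eliminate →]
≡ ¬(¬(((¬p2 ∧ ¬p3) → p4) → (p4 ∨ p2)) ∨ p1 ∨ p3) ∨ p3   [eliminate →]
≡ ¬(¬(¬((¬p2 ∧ ¬p3) → p4) ∨ p4 ∨ p2) ∨ p1 ∨ p3) ∨ p3   [eliminate →]
≡ ¬(¬(¬(¬(¬p2 ∧ ¬p3) ∨ p4) ∨ p4 ∨ p2) ∨ p1 ∨ p3) ∨ p3   [eliminate →]
≡ (¬¬(¬(¬(¬p2 ∧ ¬p3) ∨ p4) ∨ p4 ∨ p2) ∧ ¬p1 ∧ ¬p3) ∨ p3   [De Morgan]
≡ ((¬(¬(¬p2 ∧ ¬p3) ∨ p4) ∨ p4 ∨ p2) ∧ ¬p1 ∧ ¬p3) ∨ p3   [double negation]
≡ (((¬¬(¬p2 ∧ ¬p3) ∧ ¬p4) ∨ p4 ∨ p2) ∧ ¬p1 ∧ ¬p3) ∨ p3   [De Morgan]
≡ (((¬p2 ∧ ¬p3 ∧ ¬p4) ∨ p4 ∨ p2) ∧ ¬p1 ∧ ¬p3) ∨ p3   [double negation]
≡ (¬p2 ∨ p4 ∨ p2 ∨ p3) ∧ (¬p3 ∨ p4 ∨ p2 ∨ p3) ∧ (¬p4 ∨ p4 ∨ p2 ∨ p3) ∧ (¬p1 ∨ p3) ∧ (¬p3 ∨ p3)   [distribute ∨ over ∧]
≡ ¬p1 ∨ p3   [simplify]

¬p1 ∨ p3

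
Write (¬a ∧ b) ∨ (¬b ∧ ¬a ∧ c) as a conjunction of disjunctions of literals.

(¬a ∧ b) ∨ (¬b ∧ ¬a ∧ c)
≡ (¬a ∨ ¬b) ∧ (¬a ∨ ¬a) ∧ (¬a ∨ c) ∧ (b ∨ ¬b) ∧ (b ∨ ¬a) ∧ (b ∨ c)
≡ ¬a ∧ (b ∨ c)

¬a ∧ (b ∨ c)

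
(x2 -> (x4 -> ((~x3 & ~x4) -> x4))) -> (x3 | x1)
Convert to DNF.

(x2 -> (x4 -> ((~x3 & ~x4) -> x4))) -> (x3 | x1)
⇔ ~(x2 -> (x4 -> ((~x3 & ~x4) -> x4))) | x3 | x1   [eliminate ->]
⇔ ~(~x2 | (x4 -> ((~x3 & ~x4) -> x4))) | x3 | x1   [eliminate ->]
⇔ ~(~x2 | ~x4 | ((~x3 & ~x4) -> x4)) | x3 | x1   [eliminate ->]
⇔ ~(~x2 | ~x4 | ~(~x3 & ~x4) | x4) | x3 | x1   [eliminate ->]
⇔ (~~x2 & ~~x4 & ~~(~x3 & ~x4) & ~x4) | x3 | x1   [De Morgan]
⇔ (x2 & ~~x4 & ~~(~x3 & ~x4) & ~x4) | x3 | x1   [double negation]
⇔ (x2 & x4 & ~~(~x3 & ~x4) & ~x4) | x3 | x1   [double negation]
⇔ (x2 & x4 & ~x3 & ~x4 & ~x4) | x3 | x1   [double negation]
⇔ x3 | x1   [simplify]

x3 | x1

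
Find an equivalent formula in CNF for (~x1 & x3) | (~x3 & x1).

(~x1 & x3) | (~x3 & x1)
= (~x1 | ~x3) & (~x1 | x1) & (x3 | ~x3) & (x3 | x1)   (distribute | over &)
= (~x1 | ~x3) & (x3 | x1)   (simplify)

(~x1 | ~x3) & (x3 | x1)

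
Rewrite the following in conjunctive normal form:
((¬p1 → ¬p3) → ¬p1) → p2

p1 ∨ p2

((¬p1 → ¬p3) → ¬p1) → p2
≡ ¬((¬p1 → ¬p3) → ¬p1) ∨ p2   [eliminate →]
≡ ¬(¬(¬p1 → ¬p3) ∨ ¬p1) ∨ p2   [eliminate →]
≡ ¬(¬(¬¬p1 ∨ ¬p3) ∨ ¬p1) ∨ p2   [eliminate →]
≡ (¬¬(¬¬p1 ∨ ¬p3) ∧ ¬¬p1) ∨ p2   [De Morgan]
≡ ((¬¬p1 ∨ ¬p3) ∧ ¬¬p1) ∨ p2   [double negation]
≡ ((p1 ∨ ¬p3) ∧ ¬¬p1) ∨ p2   [double negation]
≡ ((p1 ∨ ¬p3) ∧ p1) ∨ p2   [double negation]
≡ (p1 ∨ ¬p3 ∨ p2) ∧ (p1 ∨ p2)   [distribute ∨ over ∧]
≡ p1 ∨ p2   [simplify]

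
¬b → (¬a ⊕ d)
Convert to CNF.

(b ∨ ¬a ∨ d) ∧ (b ∨ a ∨ ¬d)

¬b → (¬a ⊕ d)
≡ ¬¬b ∨ (¬a ⊕ d)   [eliminate →]
≡ ¬¬b ∨ ((¬a ∨ d) ∧ ¬(¬a ∧ d))   [expand ⊕]
≡ b ∨ ((¬a ∨ d) ∧ ¬(¬a ∧ d))   [double negation]
≡ b ∨ ((¬a ∨ d) ∧ (¬¬a ∨ ¬d))   [De Morgan]
≡ b ∨ ((¬a ∨ d) ∧ (a ∨ ¬d))   [double negation]
≡ (b ∨ ¬a ∨ d) ∧ (b ∨ a ∨ ¬d)   [distribute ∨ over ∧]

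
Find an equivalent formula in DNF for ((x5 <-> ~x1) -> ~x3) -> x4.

(~x5 & x1 & x3) | (~x1 & x5 & x3) | x4

((x5 <-> ~x1) -> ~x3) -> x4
= ~((x5 <-> ~x1) -> ~x3) | x4   (eliminate ->)
= ~(~(x5 <-> ~x1) | ~x3) | x4   (eliminate ->)
= ~(~((x5 -> ~x1) & (~x1 -> x5)) | ~x3) | x4   (eliminate <->)
= ~(~((~x5 | ~x1) & (~x1 -> x5)) | ~x3) | x4   (eliminate ->)
= ~(~((~x5 | ~x1) & (~~x1 | x5)) | ~x3) | x4   (eliminate ->)
= (~~((~x5 | ~x1) & (~~x1 | x5)) & ~~x3) | x4   (De Morgan)
= ((~x5 | ~x1) & (~~x1 | x5) & ~~x3) | x4   (double negation)
= ((~x5 | ~x1) & (x1 | x5) & ~~x3) | x4   (double negation)
= ((~x5 | ~x1) & (x1 | x5) & x3) | x4   (double negation)
= (~x5 & x1 & x3) | (~x5 & x5 & x3) | (~x1 & x1 & x3) | (~x1 & x5 & x3) | x4   (distribute & over |)
= (~x5 & x1 & x3) | (~x1 & x5 & x3) | x4   (simplify)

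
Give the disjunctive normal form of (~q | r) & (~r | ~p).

(~q | r) & (~r | ~p)
≡ (~q & ~r) | (~q & ~p) | (r & ~r) | (r & ~p)   — distribute & over |
≡ (~q & ~r) | (~q & ~p) | (r & ~p)   — simplify

(~q & ~r) | (~q & ~p) | (r & ~p)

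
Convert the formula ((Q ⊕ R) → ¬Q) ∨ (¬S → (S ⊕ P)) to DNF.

((Q ⊕ R) → ¬Q) ∨ (¬S → (S ⊕ P))
≡ ¬(Q ⊕ R) ∨ ¬Q ∨ (¬S → (S ⊕ P))
≡ ¬((Q ∧ ¬R) ∨ (¬Q ∧ R)) ∨ ¬Q ∨ (¬S → (S ⊕ P))
≡ ¬((Q ∧ ¬R) ∨ (¬Q ∧ R)) ∨ ¬Q ∨ ¬¬S ∨ (S ⊕ P)
≡ ¬((Q ∧ ¬R) ∨ (¬Q ∧ R)) ∨ ¬Q ∨ ¬¬S ∨ (S ∧ ¬P) ∨ (¬S ∧ P)
≡ (¬(Q ∧ ¬R) ∧ ¬(¬Q ∧ R)) ∨ ¬Q ∨ ¬¬S ∨ (S ∧ ¬P) ∨ (¬S ∧ P)
≡ ((¬Q ∨ ¬¬R) ∧ ¬(¬Q ∧ R)) ∨ ¬Q ∨ ¬¬S ∨ (S ∧ ¬P) ∨ (¬S ∧ P)
≡ ((¬Q ∨ R) ∧ ¬(¬Q ∧ R)) ∨ ¬Q ∨ ¬¬S ∨ (S ∧ ¬P) ∨ (¬S ∧ P)
≡ ((¬Q ∨ R) ∧ (¬¬Q ∨ ¬R)) ∨ ¬Q ∨ ¬¬S ∨ (S ∧ ¬P) ∨ (¬S ∧ P)
≡ ((¬Q ∨ R) ∧ (Q ∨ ¬R)) ∨ ¬Q ∨ ¬¬S ∨ (S ∧ ¬P) ∨ (¬S ∧ P)
≡ ((¬Q ∨ R) ∧ (Q ∨ ¬R)) ∨ ¬Q ∨ S ∨ (S ∧ ¬P) ∨ (¬S ∧ P)
≡ (¬Q ∧ Q) ∨ (¬Q ∧ ¬R) ∨ (R ∧ Q) ∨ (R ∧ ¬R) ∨ ¬Q ∨ S ∨ (S ∧ ¬P) ∨ (¬S ∧ P)
≡ (R ∧ Q) ∨ ¬Q ∨ S ∨ (¬S ∧ P)

(R ∧ Q) ∨ ¬Q ∨ S ∨ (¬S ∧ P)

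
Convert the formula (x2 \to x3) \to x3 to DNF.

(x2 \land \lnot x3) \lor x3

(x2 \to x3) \to x3
= \lnot (x2 \to x3) \lor x3   (eliminate \to)
= \lnot (\lnot x2 \lor x3) \lor x3   (eliminate \to)
= (\lnot \lnot x2 \land \lnot x3) \lor x3   (De Morgan)
= (x2 \land \lnot x3) \lor x3   (double negation)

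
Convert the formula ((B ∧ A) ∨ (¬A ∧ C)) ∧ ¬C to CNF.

((B ∧ A) ∨ (¬A ∧ C)) ∧ ¬C
= (B ∨ ¬A) ∧ (B ∨ C) ∧ (A ∨ ¬A) ∧ (A ∨ C) ∧ ¬C   [distribute ∨ over ∧]
= (B ∨ ¬A) ∧ (B ∨ C) ∧ (A ∨ C) ∧ ¬C   [simplify]

(B ∨ ¬A) ∧ (B ∨ C) ∧ (A ∨ C) ∧ ¬C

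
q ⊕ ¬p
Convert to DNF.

(q ∧ p) ∨ (¬q ∧ ¬p)

q ⊕ ¬p
= (q ∧ ¬¬p) ∨ (¬q ∧ ¬p)   (expand ⊕)
= (q ∧ p) ∨ (¬q ∧ ¬p)   (double negation)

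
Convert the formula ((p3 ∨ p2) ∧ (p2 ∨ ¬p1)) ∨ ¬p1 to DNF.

p2 ∨ ¬p1

((p3 ∨ p2) ∧ (p2 ∨ ¬p1)) ∨ ¬p1
≡ (p3 ∧ p2) ∨ (p3 ∧ ¬p1) ∨ (p2 ∧ p2) ∨ (p2 ∧ ¬p1) ∨ ¬p1   — distribute ∧ over ∨
≡ p2 ∨ ¬p1   — simplify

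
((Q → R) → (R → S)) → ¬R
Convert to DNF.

R ∧ ¬S ∨ ¬R

((Q → R) → (R → S)) → ¬R
⇔ ¬((Q → R) → (R → S)) ∨ ¬R   [eliminate →]
⇔ ¬(¬(Q → R) ∨ (R → S)) ∨ ¬R   [eliminate →]
⇔ ¬(¬(¬Q ∨ R) ∨ (R → S)) ∨ ¬R   [eliminate →]
⇔ ¬(¬(¬Q ∨ R) ∨ ¬R ∨ S) ∨ ¬R   [eliminate →]
⇔ ¬¬(¬Q ∨ R) ∧ ¬¬R ∧ ¬S ∨ ¬R   [De Morgan]
⇔ (¬Q ∨ R) ∧ ¬¬R ∧ ¬S ∨ ¬R   [double negation]
⇔ (¬Q ∨ R) ∧ R ∧ ¬S ∨ ¬R   [double negation]
⇔ ¬Q ∧ R ∧ ¬S ∨ R ∧ R ∧ ¬S ∨ ¬R   [distribute ∧ over ∨]
⇔ R ∧ ¬S ∨ ¬R   [simplify]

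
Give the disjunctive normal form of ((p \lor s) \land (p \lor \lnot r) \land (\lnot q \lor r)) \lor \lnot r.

((p \lor s) \land (p \lor \lnot r) \land (\lnot q \lor r)) \lor \lnot r
≡ (p \land p \land \lnot q) \lor (p \land p \land r) \lor (p \land \lnot r \land \lnot q) \lor (p \land \lnot r \land r) \lor (s \land p \land \lnot q) \lor (s \land p \land r) \lor (s \land \lnot r \land \lnot q) \lor (s \land \lnot r \land r) \lor \lnot r   (distribute \land over \lor)
≡ (p \land \lnot q) \lor (p \land r) \lor \lnot r   (simplify)

(p \land \lnot q) \lor (p \land r) \lor \lnot r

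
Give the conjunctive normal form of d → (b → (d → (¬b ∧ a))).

¬d ∨ ¬b

d → (b → (d → (¬b ∧ a)))
≡ ¬d ∨ (b → (d → (¬b ∧ a)))   [eliminate →]
≡ ¬d ∨ ¬b ∨ (d → (¬b ∧ a))   [eliminate →]
≡ ¬d ∨ ¬b ∨ ¬d ∨ (¬b ∧ a)   [eliminate →]
≡ (¬d ∨ ¬b ∨ ¬d ∨ ¬b) ∧ (¬d ∨ ¬b ∨ ¬d ∨ a)   [distribute ∨ over ∧]
≡ ¬d ∨ ¬b   [simplify]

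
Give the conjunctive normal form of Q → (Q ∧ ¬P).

Q → (Q ∧ ¬P)
≡ ¬Q ∨ (Q ∧ ¬P)   [eliminate →]
≡ (¬Q ∨ Q) ∧ (¬Q ∨ ¬P)   [distribute ∨ over ∧]
≡ ¬Q ∨ ¬P   [simplify]

¬Q ∨ ¬P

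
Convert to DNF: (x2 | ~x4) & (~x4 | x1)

(x2 & x1) | ~x4

(x2 | ~x4) & (~x4 | x1)
≡ (x2 & ~x4) | (x2 & x1) | (~x4 & ~x4) | (~x4 & x1)   — distribute & over |
≡ (x2 & x1) | ~x4   — simplify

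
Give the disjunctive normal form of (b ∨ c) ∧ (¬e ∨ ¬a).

(b ∧ ¬e) ∨ (b ∧ ¬a) ∨ (c ∧ ¬e) ∨ (c ∧ ¬a)

(b ∨ c) ∧ (¬e ∨ ¬a)
⇔ (b ∧ ¬e) ∨ (b ∧ ¬a) ∨ (c ∧ ¬e) ∨ (c ∧ ¬a)   (distribute ∧ over ∨)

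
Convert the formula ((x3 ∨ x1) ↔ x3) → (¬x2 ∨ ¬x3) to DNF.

((x3 ∨ x1) ↔ x3) → (¬x2 ∨ ¬x3)
⇔ ¬((x3 ∨ x1) ↔ x3) ∨ ¬x2 ∨ ¬x3   [eliminate →]
⇔ ¬(((x3 ∨ x1) → x3) ∧ (x3 → (x3 ∨ x1))) ∨ ¬x2 ∨ ¬x3   [eliminate ↔]
⇔ ¬((¬(x3 ∨ x1) ∨ x3) ∧ (x3 → (x3 ∨ x1))) ∨ ¬x2 ∨ ¬x3   [eliminate →]
⇔ ¬((¬(x3 ∨ x1) ∨ x3) ∧ (¬x3 ∨ x3 ∨ x1)) ∨ ¬x2 ∨ ¬x3   [eliminate →]
⇔ ¬(¬(x3 ∨ x1) ∨ x3) ∨ ¬(¬x3 ∨ x3 ∨ x1) ∨ ¬x2 ∨ ¬x3   [De Morgan]
⇔ (¬¬(x3 ∨ x1) ∧ ¬x3) ∨ ¬(¬x3 ∨ x3 ∨ x1) ∨ ¬x2 ∨ ¬x3   [De Morgan]
⇔ ((x3 ∨ x1) ∧ ¬x3) ∨ ¬(¬x3 ∨ x3 ∨ x1) ∨ ¬x2 ∨ ¬x3   [double negation]
⇔ ((x3 ∨ x1) ∧ ¬x3) ∨ (¬¬x3 ∧ ¬x3 ∧ ¬x1) ∨ ¬x2 ∨ ¬x3   [De Morgan]
⇔ ((x3 ∨ x1) ∧ ¬x3) ∨ (x3 ∧ ¬x3 ∧ ¬x1) ∨ ¬x2 ∨ ¬x3   [double negation]
⇔ (x3 ∧ ¬x3) ∨ (x1 ∧ ¬x3) ∨ (x3 ∧ ¬x3 ∧ ¬x1) ∨ ¬x2 ∨ ¬x3   [distribute ∧ over ∨]
⇔ ¬x2 ∨ ¬x3   [simplify]

¬x2 ∨ ¬x3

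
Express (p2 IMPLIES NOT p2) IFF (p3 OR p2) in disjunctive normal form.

(p2 IMPLIES NOT p2) IFF (p3 OR p2)
≡ ((p2 IMPLIES NOT p2) IMPLIES (p3 OR p2)) AND ((p3 OR p2) IMPLIES (p2 IMPLIES NOT p2))   [eliminate IFF]
≡ (NOT (p2 IMPLIES NOT p2) OR p3 OR p2) AND ((p3 OR p2) IMPLIES (p2 IMPLIES NOT p2))   [eliminate IMPLIES]
≡ (NOT (NOT p2 OR NOT p2) OR p3 OR p2) AND ((p3 OR p2) IMPLIES (p2 IMPLIES NOT p2))   [eliminate IMPLIES]
≡ (NOT (NOT p2 OR NOT p2) OR p3 OR p2) AND (NOT (p3 OR p2) OR (p2 IMPLIES NOT p2))   [eliminate IMPLIES]
≡ (NOT (NOT p2 OR NOT p2) OR p3 OR p2) AND (NOT (p3 OR p2) OR NOT p2 OR NOT p2)   [eliminate IMPLIES]
≡ ((NOT NOT p2 AND NOT NOT p2) OR p3 OR p2) AND (NOT (p3 OR p2) OR NOT p2 OR NOT p2)   [De Morgan]
≡ ((p2 AND NOT NOT p2) OR p3 OR p2) AND (NOT (p3 OR p2) OR NOT p2 OR NOT p2)   [double negation]
≡ ((p2 AND p2) OR p3 OR p2) AND (NOT (p3 OR p2) OR NOT p2 OR NOT p2)   [double negation]
≡ ((p2 AND p2) OR p3 OR p2) AND ((NOT p3 AND NOT p2) OR NOT p2 OR NOT p2)   [De Morgan]
≡ (p2 AND p2 AND NOT p3 AND NOT p2) OR (p2 AND p2 AND NOT p2) OR (p2 AND p2 AND NOT p2) OR (p3 AND NOT p3 AND NOT p2) OR (p3 AND NOT p2) OR (p3 AND NOT p2) OR (p2 AND NOT p3 AND NOT p2) OR (p2 AND NOT p2) OR (p2 AND NOT p2)   [distribute AND over OR]
≡ p3 AND NOT p2   [simplify]

p3 AND NOT p2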